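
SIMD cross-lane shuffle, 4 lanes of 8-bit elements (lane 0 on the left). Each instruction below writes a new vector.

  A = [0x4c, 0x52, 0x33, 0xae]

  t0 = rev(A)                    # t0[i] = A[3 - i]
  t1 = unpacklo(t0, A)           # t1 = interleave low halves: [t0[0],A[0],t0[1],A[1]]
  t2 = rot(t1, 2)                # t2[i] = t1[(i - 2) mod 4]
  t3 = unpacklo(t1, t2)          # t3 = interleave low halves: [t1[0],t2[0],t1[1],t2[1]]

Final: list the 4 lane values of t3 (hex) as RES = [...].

→ t0 |ae|33|52|4c|
→ t1 |ae|4c|33|52|
→ t2 |33|52|ae|4c|
→ t3 |ae|33|4c|52|

RES = [ 0xae  0x33  0x4c  0x52 ]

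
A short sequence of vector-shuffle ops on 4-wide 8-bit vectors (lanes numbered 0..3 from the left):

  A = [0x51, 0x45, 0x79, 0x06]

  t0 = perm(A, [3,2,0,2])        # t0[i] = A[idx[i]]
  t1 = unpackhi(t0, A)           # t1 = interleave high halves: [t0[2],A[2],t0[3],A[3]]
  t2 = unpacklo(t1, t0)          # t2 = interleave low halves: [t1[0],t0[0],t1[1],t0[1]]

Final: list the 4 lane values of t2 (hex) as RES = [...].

→ t0 |06|79|51|79|
→ t1 |51|79|79|06|
→ t2 |51|06|79|79|

RES = [0x51, 0x06, 0x79, 0x79]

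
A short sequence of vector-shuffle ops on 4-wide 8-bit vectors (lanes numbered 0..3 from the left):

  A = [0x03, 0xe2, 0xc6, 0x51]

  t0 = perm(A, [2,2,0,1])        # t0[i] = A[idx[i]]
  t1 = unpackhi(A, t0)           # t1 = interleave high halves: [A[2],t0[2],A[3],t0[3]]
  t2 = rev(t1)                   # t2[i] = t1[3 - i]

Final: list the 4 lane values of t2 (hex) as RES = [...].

RES = [0xe2, 0x51, 0x03, 0xc6]

  t0: c6 c6 03 e2
  t1: c6 03 51 e2
  t2: e2 51 03 c6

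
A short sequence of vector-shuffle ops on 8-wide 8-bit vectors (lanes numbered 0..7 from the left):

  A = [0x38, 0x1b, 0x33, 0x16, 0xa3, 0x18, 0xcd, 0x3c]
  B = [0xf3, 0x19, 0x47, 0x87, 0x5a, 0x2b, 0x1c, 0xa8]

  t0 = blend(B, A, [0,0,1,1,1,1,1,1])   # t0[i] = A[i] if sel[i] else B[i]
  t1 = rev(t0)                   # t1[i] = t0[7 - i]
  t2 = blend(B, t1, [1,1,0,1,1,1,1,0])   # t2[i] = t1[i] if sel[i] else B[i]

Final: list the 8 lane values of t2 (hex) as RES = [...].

  t0: f3 19 33 16 a3 18 cd 3c
  t1: 3c cd 18 a3 16 33 19 f3
  t2: 3c cd 47 a3 16 33 19 a8

RES = [ 0x3c  0xcd  0x47  0xa3  0x16  0x33  0x19  0xa8 ]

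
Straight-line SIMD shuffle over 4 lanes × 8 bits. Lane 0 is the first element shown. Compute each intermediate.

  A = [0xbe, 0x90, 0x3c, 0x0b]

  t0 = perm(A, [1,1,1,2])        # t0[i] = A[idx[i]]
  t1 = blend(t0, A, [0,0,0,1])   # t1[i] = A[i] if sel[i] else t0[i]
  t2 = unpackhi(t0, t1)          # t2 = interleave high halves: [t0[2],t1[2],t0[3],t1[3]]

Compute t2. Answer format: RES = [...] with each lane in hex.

RES = [0x90, 0x90, 0x3c, 0x0b]

t0 = [0x90, 0x90, 0x90, 0x3c]
t1 = [0x90, 0x90, 0x90, 0x0b]
t2 = [0x90, 0x90, 0x3c, 0x0b]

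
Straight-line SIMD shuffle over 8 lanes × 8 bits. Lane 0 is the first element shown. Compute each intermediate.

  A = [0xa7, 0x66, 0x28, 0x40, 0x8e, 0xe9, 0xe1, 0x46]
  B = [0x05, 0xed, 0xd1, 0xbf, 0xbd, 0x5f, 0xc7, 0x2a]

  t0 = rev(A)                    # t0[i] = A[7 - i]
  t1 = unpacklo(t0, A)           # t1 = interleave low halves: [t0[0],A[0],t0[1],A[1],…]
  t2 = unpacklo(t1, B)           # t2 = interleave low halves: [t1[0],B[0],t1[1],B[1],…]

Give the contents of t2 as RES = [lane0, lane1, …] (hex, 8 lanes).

  t0: 46 e1 e9 8e 40 28 66 a7
  t1: 46 a7 e1 66 e9 28 8e 40
  t2: 46 05 a7 ed e1 d1 66 bf

RES = [0x46, 0x05, 0xa7, 0xed, 0xe1, 0xd1, 0x66, 0xbf]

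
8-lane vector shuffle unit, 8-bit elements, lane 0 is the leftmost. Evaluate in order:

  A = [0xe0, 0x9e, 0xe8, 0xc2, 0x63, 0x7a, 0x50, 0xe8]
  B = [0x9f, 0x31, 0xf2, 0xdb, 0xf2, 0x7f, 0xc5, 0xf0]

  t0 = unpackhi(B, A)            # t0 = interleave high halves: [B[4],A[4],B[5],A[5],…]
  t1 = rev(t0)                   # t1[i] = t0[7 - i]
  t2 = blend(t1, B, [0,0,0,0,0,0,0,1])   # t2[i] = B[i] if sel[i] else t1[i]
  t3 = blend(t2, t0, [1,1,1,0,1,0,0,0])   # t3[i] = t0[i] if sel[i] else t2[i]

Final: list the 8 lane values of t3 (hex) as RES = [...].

RES = [0xf2, 0x63, 0x7f, 0xc5, 0xc5, 0x7f, 0x63, 0xf0]

  t0: f2 63 7f 7a c5 50 f0 e8
  t1: e8 f0 50 c5 7a 7f 63 f2
  t2: e8 f0 50 c5 7a 7f 63 f0
  t3: f2 63 7f c5 c5 7f 63 f0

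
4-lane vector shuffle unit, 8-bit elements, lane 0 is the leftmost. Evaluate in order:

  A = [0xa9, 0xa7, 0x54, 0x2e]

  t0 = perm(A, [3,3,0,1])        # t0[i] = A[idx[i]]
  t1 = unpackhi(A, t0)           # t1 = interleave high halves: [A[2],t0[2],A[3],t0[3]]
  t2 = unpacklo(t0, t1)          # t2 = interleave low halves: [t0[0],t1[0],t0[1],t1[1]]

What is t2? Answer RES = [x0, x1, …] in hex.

t0 = [0x2e, 0x2e, 0xa9, 0xa7]
t1 = [0x54, 0xa9, 0x2e, 0xa7]
t2 = [0x2e, 0x54, 0x2e, 0xa9]

RES = [0x2e, 0x54, 0x2e, 0xa9]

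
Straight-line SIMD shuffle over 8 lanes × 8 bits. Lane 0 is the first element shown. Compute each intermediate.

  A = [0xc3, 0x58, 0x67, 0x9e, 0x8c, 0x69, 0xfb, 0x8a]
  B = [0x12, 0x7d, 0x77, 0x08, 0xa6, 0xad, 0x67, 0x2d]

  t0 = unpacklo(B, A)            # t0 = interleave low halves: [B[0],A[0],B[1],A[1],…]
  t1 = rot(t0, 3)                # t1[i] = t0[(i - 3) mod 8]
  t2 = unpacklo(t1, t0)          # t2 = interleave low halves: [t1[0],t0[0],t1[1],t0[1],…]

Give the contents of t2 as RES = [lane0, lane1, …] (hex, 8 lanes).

RES = [0x67, 0x12, 0x08, 0xc3, 0x9e, 0x7d, 0x12, 0x58]

→ t0 |12|c3|7d|58|77|67|08|9e|
→ t1 |67|08|9e|12|c3|7d|58|77|
→ t2 |67|12|08|c3|9e|7d|12|58|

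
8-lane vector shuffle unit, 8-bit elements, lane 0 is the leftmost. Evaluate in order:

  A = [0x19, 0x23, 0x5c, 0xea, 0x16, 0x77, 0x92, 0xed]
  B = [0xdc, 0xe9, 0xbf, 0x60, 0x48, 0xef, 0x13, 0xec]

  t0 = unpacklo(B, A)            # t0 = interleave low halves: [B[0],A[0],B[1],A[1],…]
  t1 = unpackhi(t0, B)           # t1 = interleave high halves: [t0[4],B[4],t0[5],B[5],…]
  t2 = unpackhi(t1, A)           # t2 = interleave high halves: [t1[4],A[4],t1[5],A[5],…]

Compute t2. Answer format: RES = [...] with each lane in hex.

RES = [ 0x60  0x16  0x13  0x77  0xea  0x92  0xec  0xed ]

→ t0 |dc|19|e9|23|bf|5c|60|ea|
→ t1 |bf|48|5c|ef|60|13|ea|ec|
→ t2 |60|16|13|77|ea|92|ec|ed|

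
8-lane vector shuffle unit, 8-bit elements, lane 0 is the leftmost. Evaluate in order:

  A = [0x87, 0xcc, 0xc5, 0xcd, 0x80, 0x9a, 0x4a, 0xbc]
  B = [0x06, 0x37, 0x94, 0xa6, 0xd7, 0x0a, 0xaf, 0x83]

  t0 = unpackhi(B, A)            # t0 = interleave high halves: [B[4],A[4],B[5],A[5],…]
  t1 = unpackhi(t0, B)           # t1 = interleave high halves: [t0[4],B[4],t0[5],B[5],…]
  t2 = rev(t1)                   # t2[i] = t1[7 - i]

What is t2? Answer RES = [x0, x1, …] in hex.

RES = [0x83, 0xbc, 0xaf, 0x83, 0x0a, 0x4a, 0xd7, 0xaf]

→ t0 |d7|80|0a|9a|af|4a|83|bc|
→ t1 |af|d7|4a|0a|83|af|bc|83|
→ t2 |83|bc|af|83|0a|4a|d7|af|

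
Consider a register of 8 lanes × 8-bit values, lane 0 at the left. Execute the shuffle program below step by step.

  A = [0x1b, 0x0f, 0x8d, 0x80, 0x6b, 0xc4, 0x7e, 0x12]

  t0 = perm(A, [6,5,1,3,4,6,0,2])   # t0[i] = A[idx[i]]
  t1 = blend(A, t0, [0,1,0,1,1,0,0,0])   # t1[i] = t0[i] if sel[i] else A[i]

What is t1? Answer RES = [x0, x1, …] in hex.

→ t0 |7e|c4|0f|80|6b|7e|1b|8d|
→ t1 |1b|c4|8d|80|6b|c4|7e|12|

RES = [0x1b, 0xc4, 0x8d, 0x80, 0x6b, 0xc4, 0x7e, 0x12]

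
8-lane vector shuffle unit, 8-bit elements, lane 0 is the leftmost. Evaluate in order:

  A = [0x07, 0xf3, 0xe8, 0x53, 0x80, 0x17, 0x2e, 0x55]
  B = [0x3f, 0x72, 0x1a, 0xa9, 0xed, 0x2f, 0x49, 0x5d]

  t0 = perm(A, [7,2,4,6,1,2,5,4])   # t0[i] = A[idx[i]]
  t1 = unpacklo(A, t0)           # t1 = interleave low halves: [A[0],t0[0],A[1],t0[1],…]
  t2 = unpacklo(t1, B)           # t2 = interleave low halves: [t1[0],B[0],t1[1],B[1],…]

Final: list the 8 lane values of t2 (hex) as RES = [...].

t0 = [0x55, 0xe8, 0x80, 0x2e, 0xf3, 0xe8, 0x17, 0x80]
t1 = [0x07, 0x55, 0xf3, 0xe8, 0xe8, 0x80, 0x53, 0x2e]
t2 = [0x07, 0x3f, 0x55, 0x72, 0xf3, 0x1a, 0xe8, 0xa9]

RES = [ 0x07  0x3f  0x55  0x72  0xf3  0x1a  0xe8  0xa9 ]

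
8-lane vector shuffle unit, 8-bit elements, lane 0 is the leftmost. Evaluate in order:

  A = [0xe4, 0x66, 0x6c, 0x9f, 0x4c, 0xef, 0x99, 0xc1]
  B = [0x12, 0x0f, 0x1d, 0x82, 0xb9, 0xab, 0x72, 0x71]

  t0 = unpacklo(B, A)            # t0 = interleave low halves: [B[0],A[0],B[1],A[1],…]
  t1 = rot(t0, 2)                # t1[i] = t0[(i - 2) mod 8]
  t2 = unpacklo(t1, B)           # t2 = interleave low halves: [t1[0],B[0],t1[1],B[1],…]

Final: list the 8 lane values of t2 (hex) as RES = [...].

→ t0 |12|e4|0f|66|1d|6c|82|9f|
→ t1 |82|9f|12|e4|0f|66|1d|6c|
→ t2 |82|12|9f|0f|12|1d|e4|82|

RES = [0x82, 0x12, 0x9f, 0x0f, 0x12, 0x1d, 0xe4, 0x82]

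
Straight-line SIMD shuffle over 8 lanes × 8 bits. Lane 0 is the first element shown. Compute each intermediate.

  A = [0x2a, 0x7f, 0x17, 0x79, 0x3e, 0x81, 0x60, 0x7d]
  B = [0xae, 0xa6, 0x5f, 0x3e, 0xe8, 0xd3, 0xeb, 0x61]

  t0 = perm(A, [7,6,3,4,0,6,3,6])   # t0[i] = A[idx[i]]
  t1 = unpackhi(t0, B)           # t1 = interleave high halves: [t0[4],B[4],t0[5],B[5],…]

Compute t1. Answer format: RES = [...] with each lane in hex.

RES = [ 0x2a  0xe8  0x60  0xd3  0x79  0xeb  0x60  0x61 ]

  t0: 7d 60 79 3e 2a 60 79 60
  t1: 2a e8 60 d3 79 eb 60 61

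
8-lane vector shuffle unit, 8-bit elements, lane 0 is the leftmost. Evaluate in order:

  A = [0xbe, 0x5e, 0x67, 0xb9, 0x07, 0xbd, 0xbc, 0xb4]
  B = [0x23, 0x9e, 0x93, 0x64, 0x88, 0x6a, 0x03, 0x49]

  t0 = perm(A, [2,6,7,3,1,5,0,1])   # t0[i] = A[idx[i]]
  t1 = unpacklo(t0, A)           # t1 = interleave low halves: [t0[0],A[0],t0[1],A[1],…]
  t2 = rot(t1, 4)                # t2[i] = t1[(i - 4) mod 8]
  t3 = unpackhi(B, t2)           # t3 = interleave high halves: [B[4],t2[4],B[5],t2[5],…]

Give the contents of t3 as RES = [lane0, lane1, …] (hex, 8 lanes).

t0 = [0x67, 0xbc, 0xb4, 0xb9, 0x5e, 0xbd, 0xbe, 0x5e]
t1 = [0x67, 0xbe, 0xbc, 0x5e, 0xb4, 0x67, 0xb9, 0xb9]
t2 = [0xb4, 0x67, 0xb9, 0xb9, 0x67, 0xbe, 0xbc, 0x5e]
t3 = [0x88, 0x67, 0x6a, 0xbe, 0x03, 0xbc, 0x49, 0x5e]

RES = [ 0x88  0x67  0x6a  0xbe  0x03  0xbc  0x49  0x5e ]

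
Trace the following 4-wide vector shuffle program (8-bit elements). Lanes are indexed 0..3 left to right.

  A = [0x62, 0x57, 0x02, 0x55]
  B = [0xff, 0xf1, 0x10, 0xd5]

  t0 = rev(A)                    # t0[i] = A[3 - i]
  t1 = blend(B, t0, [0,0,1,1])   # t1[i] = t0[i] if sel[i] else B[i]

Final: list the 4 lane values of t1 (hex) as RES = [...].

→ t0 |55|02|57|62|
→ t1 |ff|f1|57|62|

RES = [0xff, 0xf1, 0x57, 0x62]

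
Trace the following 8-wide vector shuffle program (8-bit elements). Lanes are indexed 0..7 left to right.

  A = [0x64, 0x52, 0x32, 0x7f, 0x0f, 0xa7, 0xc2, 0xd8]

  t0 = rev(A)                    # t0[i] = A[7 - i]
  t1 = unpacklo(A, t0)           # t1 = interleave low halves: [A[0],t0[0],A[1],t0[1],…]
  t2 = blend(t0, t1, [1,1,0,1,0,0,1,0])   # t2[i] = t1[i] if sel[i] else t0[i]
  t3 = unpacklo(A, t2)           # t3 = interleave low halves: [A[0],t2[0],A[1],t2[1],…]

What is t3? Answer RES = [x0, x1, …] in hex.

RES = [0x64, 0x64, 0x52, 0xd8, 0x32, 0xa7, 0x7f, 0xc2]

→ t0 |d8|c2|a7|0f|7f|32|52|64|
→ t1 |64|d8|52|c2|32|a7|7f|0f|
→ t2 |64|d8|a7|c2|7f|32|7f|64|
→ t3 |64|64|52|d8|32|a7|7f|c2|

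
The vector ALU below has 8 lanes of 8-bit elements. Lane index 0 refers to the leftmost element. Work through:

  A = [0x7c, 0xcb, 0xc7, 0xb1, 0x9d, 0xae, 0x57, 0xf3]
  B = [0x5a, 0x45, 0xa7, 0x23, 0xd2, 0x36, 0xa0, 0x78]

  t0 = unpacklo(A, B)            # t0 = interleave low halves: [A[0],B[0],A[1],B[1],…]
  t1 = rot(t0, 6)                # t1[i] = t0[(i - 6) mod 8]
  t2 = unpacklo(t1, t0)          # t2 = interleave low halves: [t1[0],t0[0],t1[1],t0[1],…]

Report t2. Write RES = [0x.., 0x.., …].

RES = [ 0xcb  0x7c  0x45  0x5a  0xc7  0xcb  0xa7  0x45 ]

  t0: 7c 5a cb 45 c7 a7 b1 23
  t1: cb 45 c7 a7 b1 23 7c 5a
  t2: cb 7c 45 5a c7 cb a7 45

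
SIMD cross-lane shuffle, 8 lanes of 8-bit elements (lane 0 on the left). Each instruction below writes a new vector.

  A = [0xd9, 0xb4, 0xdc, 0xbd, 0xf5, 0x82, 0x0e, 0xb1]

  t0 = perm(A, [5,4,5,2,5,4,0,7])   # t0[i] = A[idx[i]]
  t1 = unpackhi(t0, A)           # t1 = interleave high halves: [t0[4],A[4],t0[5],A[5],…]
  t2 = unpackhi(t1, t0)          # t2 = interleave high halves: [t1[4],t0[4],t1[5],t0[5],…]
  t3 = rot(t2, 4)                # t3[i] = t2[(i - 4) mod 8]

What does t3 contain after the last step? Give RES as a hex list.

  t0: 82 f5 82 dc 82 f5 d9 b1
  t1: 82 f5 f5 82 d9 0e b1 b1
  t2: d9 82 0e f5 b1 d9 b1 b1
  t3: b1 d9 b1 b1 d9 82 0e f5

RES = [0xb1, 0xd9, 0xb1, 0xb1, 0xd9, 0x82, 0x0e, 0xf5]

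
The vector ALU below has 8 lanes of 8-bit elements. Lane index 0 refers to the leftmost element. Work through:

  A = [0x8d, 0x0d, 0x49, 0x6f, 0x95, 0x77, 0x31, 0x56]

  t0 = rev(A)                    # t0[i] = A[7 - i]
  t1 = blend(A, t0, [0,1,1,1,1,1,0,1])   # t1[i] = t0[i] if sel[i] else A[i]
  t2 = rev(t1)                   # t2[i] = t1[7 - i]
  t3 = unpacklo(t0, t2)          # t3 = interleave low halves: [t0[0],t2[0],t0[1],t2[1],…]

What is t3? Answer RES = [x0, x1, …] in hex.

RES = [0x56, 0x8d, 0x31, 0x31, 0x77, 0x49, 0x95, 0x6f]

  t0: 56 31 77 95 6f 49 0d 8d
  t1: 8d 31 77 95 6f 49 31 8d
  t2: 8d 31 49 6f 95 77 31 8d
  t3: 56 8d 31 31 77 49 95 6f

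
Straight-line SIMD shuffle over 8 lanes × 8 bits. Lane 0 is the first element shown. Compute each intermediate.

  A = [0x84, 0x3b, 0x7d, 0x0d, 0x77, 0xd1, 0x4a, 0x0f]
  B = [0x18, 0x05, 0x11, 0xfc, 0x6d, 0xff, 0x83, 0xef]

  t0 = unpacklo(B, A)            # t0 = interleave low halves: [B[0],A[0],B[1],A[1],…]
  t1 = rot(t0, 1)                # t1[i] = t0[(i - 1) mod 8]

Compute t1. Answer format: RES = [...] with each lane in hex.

→ t0 |18|84|05|3b|11|7d|fc|0d|
→ t1 |0d|18|84|05|3b|11|7d|fc|

RES = [0x0d, 0x18, 0x84, 0x05, 0x3b, 0x11, 0x7d, 0xfc]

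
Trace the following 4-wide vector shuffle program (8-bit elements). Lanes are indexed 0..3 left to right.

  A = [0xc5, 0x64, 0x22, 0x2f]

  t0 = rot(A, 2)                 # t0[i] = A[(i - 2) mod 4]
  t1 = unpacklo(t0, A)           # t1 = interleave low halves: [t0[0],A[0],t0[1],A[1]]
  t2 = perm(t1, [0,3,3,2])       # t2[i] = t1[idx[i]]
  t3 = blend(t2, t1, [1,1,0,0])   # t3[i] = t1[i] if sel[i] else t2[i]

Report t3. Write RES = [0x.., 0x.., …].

t0 = [0x22, 0x2f, 0xc5, 0x64]
t1 = [0x22, 0xc5, 0x2f, 0x64]
t2 = [0x22, 0x64, 0x64, 0x2f]
t3 = [0x22, 0xc5, 0x64, 0x2f]

RES = [0x22, 0xc5, 0x64, 0x2f]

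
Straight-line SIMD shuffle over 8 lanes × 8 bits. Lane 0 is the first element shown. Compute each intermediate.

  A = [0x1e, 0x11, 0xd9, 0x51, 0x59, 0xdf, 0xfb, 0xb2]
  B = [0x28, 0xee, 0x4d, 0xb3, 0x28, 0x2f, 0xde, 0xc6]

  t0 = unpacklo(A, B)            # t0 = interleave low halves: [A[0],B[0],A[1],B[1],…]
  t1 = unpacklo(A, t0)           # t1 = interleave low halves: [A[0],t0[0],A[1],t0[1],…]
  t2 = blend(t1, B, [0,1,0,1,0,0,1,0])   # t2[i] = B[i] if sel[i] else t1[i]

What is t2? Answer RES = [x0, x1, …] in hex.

  t0: 1e 28 11 ee d9 4d 51 b3
  t1: 1e 1e 11 28 d9 11 51 ee
  t2: 1e ee 11 b3 d9 11 de ee

RES = [ 0x1e  0xee  0x11  0xb3  0xd9  0x11  0xde  0xee ]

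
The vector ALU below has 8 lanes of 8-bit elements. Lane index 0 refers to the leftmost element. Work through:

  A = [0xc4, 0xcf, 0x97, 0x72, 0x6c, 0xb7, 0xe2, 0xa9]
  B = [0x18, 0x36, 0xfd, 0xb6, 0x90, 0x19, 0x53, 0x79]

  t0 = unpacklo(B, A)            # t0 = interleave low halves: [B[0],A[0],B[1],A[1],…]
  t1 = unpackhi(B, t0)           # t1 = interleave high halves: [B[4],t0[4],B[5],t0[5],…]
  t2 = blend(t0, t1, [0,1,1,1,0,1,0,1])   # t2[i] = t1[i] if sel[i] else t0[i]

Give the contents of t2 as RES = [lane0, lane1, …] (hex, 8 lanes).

RES = [ 0x18  0xfd  0x19  0x97  0xfd  0xb6  0xb6  0x72 ]

→ t0 |18|c4|36|cf|fd|97|b6|72|
→ t1 |90|fd|19|97|53|b6|79|72|
→ t2 |18|fd|19|97|fd|b6|b6|72|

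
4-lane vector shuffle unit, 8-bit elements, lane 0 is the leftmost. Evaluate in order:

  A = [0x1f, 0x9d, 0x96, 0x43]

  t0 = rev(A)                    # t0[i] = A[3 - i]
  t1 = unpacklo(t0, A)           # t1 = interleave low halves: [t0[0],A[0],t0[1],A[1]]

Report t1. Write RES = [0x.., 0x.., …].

RES = [ 0x43  0x1f  0x96  0x9d ]

→ t0 |43|96|9d|1f|
→ t1 |43|1f|96|9d|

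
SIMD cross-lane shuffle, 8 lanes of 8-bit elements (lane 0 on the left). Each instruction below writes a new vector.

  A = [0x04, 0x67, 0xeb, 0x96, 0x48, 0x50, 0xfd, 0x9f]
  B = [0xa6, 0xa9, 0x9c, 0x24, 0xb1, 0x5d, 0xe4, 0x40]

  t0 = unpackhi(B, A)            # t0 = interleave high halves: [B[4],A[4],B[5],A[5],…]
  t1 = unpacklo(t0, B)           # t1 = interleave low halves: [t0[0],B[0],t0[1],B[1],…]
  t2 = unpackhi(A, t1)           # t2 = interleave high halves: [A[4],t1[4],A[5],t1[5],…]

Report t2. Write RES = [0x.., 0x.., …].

t0 = [0xb1, 0x48, 0x5d, 0x50, 0xe4, 0xfd, 0x40, 0x9f]
t1 = [0xb1, 0xa6, 0x48, 0xa9, 0x5d, 0x9c, 0x50, 0x24]
t2 = [0x48, 0x5d, 0x50, 0x9c, 0xfd, 0x50, 0x9f, 0x24]

RES = [0x48, 0x5d, 0x50, 0x9c, 0xfd, 0x50, 0x9f, 0x24]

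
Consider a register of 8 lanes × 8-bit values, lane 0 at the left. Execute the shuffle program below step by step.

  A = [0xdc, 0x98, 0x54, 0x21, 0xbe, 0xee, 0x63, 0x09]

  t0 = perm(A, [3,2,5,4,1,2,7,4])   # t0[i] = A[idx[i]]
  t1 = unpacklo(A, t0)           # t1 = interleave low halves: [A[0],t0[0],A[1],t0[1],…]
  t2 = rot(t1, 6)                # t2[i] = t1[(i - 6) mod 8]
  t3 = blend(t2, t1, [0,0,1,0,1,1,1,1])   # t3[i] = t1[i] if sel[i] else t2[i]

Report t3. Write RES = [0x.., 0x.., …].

RES = [ 0x98  0x54  0x98  0xee  0x54  0xee  0x21  0xbe ]

  t0: 21 54 ee be 98 54 09 be
  t1: dc 21 98 54 54 ee 21 be
  t2: 98 54 54 ee 21 be dc 21
  t3: 98 54 98 ee 54 ee 21 be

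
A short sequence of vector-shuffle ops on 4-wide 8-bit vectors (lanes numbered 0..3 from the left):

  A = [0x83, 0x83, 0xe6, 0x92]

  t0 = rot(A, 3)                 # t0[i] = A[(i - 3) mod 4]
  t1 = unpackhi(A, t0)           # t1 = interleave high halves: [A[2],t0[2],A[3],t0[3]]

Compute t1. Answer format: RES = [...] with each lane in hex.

RES = [ 0xe6  0x92  0x92  0x83 ]

t0 = [0x83, 0xe6, 0x92, 0x83]
t1 = [0xe6, 0x92, 0x92, 0x83]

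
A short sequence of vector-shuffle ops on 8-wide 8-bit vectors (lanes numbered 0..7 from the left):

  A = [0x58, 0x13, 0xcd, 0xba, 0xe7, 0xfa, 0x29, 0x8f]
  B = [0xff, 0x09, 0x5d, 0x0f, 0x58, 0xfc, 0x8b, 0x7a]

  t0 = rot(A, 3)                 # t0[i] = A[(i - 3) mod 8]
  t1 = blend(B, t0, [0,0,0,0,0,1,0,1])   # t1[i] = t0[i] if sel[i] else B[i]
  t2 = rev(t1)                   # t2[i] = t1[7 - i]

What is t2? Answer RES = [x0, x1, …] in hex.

  t0: fa 29 8f 58 13 cd ba e7
  t1: ff 09 5d 0f 58 cd 8b e7
  t2: e7 8b cd 58 0f 5d 09 ff

RES = [0xe7, 0x8b, 0xcd, 0x58, 0x0f, 0x5d, 0x09, 0xff]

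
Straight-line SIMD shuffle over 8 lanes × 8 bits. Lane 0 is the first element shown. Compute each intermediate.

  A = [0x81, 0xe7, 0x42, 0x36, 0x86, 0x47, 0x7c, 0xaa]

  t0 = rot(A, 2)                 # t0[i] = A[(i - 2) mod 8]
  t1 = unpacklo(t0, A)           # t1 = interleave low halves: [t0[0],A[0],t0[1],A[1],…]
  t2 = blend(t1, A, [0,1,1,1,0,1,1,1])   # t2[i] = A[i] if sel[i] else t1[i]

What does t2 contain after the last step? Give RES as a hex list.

RES = [0x7c, 0xe7, 0x42, 0x36, 0x81, 0x47, 0x7c, 0xaa]

→ t0 |7c|aa|81|e7|42|36|86|47|
→ t1 |7c|81|aa|e7|81|42|e7|36|
→ t2 |7c|e7|42|36|81|47|7c|aa|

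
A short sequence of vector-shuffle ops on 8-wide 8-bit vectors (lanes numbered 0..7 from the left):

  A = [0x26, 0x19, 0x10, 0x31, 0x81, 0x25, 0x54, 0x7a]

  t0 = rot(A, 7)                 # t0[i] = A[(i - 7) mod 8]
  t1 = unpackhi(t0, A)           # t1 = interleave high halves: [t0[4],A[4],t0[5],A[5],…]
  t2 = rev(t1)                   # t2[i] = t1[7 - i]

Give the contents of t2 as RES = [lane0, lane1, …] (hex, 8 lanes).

RES = [0x7a, 0x26, 0x54, 0x7a, 0x25, 0x54, 0x81, 0x25]

→ t0 |19|10|31|81|25|54|7a|26|
→ t1 |25|81|54|25|7a|54|26|7a|
→ t2 |7a|26|54|7a|25|54|81|25|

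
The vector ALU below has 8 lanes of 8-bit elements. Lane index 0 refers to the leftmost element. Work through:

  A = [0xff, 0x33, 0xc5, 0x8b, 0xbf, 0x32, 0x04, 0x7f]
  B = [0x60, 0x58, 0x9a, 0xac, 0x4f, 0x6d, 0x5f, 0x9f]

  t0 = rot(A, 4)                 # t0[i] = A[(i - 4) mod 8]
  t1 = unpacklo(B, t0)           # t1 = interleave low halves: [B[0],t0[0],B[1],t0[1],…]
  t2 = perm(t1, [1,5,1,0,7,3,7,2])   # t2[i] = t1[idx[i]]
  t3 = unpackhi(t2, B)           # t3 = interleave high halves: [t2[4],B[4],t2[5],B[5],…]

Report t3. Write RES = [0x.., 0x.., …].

t0 = [0xbf, 0x32, 0x04, 0x7f, 0xff, 0x33, 0xc5, 0x8b]
t1 = [0x60, 0xbf, 0x58, 0x32, 0x9a, 0x04, 0xac, 0x7f]
t2 = [0xbf, 0x04, 0xbf, 0x60, 0x7f, 0x32, 0x7f, 0x58]
t3 = [0x7f, 0x4f, 0x32, 0x6d, 0x7f, 0x5f, 0x58, 0x9f]

RES = [ 0x7f  0x4f  0x32  0x6d  0x7f  0x5f  0x58  0x9f ]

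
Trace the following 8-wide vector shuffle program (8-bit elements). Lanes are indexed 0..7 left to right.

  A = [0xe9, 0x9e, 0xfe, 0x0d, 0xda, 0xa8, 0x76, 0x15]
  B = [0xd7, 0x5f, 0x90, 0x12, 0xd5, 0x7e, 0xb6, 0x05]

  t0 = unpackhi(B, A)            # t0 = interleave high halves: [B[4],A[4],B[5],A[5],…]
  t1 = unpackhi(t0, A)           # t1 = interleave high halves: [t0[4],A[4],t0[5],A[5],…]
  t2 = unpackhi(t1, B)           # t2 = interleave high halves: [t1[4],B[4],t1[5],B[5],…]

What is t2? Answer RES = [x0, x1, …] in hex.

RES = [0x05, 0xd5, 0x76, 0x7e, 0x15, 0xb6, 0x15, 0x05]

t0 = [0xd5, 0xda, 0x7e, 0xa8, 0xb6, 0x76, 0x05, 0x15]
t1 = [0xb6, 0xda, 0x76, 0xa8, 0x05, 0x76, 0x15, 0x15]
t2 = [0x05, 0xd5, 0x76, 0x7e, 0x15, 0xb6, 0x15, 0x05]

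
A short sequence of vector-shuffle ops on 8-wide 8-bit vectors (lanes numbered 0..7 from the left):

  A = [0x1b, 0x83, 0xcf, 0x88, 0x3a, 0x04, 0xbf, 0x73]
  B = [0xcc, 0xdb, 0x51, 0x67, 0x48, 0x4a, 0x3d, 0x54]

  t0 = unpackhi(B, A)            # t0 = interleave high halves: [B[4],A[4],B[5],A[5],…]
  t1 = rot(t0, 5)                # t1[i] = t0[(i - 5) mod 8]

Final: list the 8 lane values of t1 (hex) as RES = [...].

RES = [ 0x04  0x3d  0xbf  0x54  0x73  0x48  0x3a  0x4a ]

→ t0 |48|3a|4a|04|3d|bf|54|73|
→ t1 |04|3d|bf|54|73|48|3a|4a|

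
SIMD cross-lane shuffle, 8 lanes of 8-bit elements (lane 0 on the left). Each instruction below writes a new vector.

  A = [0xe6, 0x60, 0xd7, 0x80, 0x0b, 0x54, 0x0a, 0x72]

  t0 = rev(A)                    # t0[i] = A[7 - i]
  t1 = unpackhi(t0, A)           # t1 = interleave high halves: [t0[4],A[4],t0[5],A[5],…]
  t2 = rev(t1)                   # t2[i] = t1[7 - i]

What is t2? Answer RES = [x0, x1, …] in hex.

RES = [0x72, 0xe6, 0x0a, 0x60, 0x54, 0xd7, 0x0b, 0x80]

  t0: 72 0a 54 0b 80 d7 60 e6
  t1: 80 0b d7 54 60 0a e6 72
  t2: 72 e6 0a 60 54 d7 0b 80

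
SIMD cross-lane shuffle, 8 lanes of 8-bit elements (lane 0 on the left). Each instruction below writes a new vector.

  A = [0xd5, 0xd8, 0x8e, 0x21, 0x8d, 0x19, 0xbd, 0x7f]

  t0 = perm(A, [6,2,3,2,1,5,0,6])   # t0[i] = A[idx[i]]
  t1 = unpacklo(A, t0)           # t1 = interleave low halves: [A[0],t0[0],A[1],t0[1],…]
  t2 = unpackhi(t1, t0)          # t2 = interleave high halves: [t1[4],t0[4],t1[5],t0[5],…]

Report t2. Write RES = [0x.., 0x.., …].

RES = [ 0x8e  0xd8  0x21  0x19  0x21  0xd5  0x8e  0xbd ]

→ t0 |bd|8e|21|8e|d8|19|d5|bd|
→ t1 |d5|bd|d8|8e|8e|21|21|8e|
→ t2 |8e|d8|21|19|21|d5|8e|bd|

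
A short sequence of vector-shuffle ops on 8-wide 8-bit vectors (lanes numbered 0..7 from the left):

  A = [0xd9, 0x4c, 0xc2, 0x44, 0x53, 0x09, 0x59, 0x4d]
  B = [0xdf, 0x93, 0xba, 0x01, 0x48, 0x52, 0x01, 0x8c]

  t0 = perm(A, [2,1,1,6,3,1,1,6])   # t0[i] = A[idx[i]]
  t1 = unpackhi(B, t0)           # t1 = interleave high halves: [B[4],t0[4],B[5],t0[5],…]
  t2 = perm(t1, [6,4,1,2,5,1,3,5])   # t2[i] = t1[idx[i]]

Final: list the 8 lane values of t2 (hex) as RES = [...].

→ t0 |c2|4c|4c|59|44|4c|4c|59|
→ t1 |48|44|52|4c|01|4c|8c|59|
→ t2 |8c|01|44|52|4c|44|4c|4c|

RES = [ 0x8c  0x01  0x44  0x52  0x4c  0x44  0x4c  0x4c ]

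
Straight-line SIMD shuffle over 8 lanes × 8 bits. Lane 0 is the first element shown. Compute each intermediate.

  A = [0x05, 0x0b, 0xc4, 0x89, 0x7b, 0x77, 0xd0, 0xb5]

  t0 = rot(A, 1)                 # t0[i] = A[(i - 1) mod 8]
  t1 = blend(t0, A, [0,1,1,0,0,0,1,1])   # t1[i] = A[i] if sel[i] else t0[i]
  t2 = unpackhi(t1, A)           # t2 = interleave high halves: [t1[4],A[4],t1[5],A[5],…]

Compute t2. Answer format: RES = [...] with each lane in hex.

  t0: b5 05 0b c4 89 7b 77 d0
  t1: b5 0b c4 c4 89 7b d0 b5
  t2: 89 7b 7b 77 d0 d0 b5 b5

RES = [0x89, 0x7b, 0x7b, 0x77, 0xd0, 0xd0, 0xb5, 0xb5]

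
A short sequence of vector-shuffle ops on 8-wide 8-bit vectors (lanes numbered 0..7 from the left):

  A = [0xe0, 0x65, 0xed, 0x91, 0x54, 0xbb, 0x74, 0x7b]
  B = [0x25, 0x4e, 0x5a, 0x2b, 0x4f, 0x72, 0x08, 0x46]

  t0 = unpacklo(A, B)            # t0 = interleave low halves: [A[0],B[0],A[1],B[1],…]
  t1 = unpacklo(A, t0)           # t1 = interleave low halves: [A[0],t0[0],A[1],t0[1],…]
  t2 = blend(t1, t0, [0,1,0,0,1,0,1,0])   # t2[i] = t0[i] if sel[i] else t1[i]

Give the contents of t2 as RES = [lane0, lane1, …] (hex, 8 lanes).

  t0: e0 25 65 4e ed 5a 91 2b
  t1: e0 e0 65 25 ed 65 91 4e
  t2: e0 25 65 25 ed 65 91 4e

RES = [ 0xe0  0x25  0x65  0x25  0xed  0x65  0x91  0x4e ]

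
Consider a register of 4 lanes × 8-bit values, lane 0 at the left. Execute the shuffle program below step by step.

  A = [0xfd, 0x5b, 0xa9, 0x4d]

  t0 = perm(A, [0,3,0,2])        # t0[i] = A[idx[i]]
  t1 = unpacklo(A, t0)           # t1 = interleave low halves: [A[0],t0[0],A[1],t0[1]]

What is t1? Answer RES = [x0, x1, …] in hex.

  t0: fd 4d fd a9
  t1: fd fd 5b 4d

RES = [ 0xfd  0xfd  0x5b  0x4d ]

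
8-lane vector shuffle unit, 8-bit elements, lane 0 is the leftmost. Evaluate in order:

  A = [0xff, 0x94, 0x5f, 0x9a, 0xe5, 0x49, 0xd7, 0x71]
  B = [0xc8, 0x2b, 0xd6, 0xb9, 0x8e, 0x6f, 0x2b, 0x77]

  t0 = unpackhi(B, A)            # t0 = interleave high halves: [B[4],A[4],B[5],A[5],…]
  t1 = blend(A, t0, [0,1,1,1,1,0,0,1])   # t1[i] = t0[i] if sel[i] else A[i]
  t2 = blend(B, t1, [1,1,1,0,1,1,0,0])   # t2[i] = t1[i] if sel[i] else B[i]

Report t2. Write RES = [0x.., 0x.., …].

RES = [ 0xff  0xe5  0x6f  0xb9  0x2b  0x49  0x2b  0x77 ]

  t0: 8e e5 6f 49 2b d7 77 71
  t1: ff e5 6f 49 2b 49 d7 71
  t2: ff e5 6f b9 2b 49 2b 77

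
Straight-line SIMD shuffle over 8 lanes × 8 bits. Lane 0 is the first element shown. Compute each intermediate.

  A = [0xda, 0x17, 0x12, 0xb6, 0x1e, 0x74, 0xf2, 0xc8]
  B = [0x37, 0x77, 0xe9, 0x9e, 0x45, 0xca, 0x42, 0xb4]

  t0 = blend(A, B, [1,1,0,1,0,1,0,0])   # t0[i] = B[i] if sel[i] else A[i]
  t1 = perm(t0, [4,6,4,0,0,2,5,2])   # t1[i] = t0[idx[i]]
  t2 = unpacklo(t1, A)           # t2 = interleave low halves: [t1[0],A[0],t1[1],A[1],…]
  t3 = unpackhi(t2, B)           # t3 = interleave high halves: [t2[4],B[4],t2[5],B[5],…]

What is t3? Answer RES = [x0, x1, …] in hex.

→ t0 |37|77|12|9e|1e|ca|f2|c8|
→ t1 |1e|f2|1e|37|37|12|ca|12|
→ t2 |1e|da|f2|17|1e|12|37|b6|
→ t3 |1e|45|12|ca|37|42|b6|b4|

RES = [0x1e, 0x45, 0x12, 0xca, 0x37, 0x42, 0xb6, 0xb4]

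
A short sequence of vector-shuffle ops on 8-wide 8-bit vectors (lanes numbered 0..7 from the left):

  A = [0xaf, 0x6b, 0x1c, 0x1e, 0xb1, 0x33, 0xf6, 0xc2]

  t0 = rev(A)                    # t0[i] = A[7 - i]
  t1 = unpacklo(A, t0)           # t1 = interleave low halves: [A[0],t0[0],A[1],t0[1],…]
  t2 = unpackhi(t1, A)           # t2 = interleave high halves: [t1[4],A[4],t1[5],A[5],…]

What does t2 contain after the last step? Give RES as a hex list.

RES = [0x1c, 0xb1, 0x33, 0x33, 0x1e, 0xf6, 0xb1, 0xc2]

t0 = [0xc2, 0xf6, 0x33, 0xb1, 0x1e, 0x1c, 0x6b, 0xaf]
t1 = [0xaf, 0xc2, 0x6b, 0xf6, 0x1c, 0x33, 0x1e, 0xb1]
t2 = [0x1c, 0xb1, 0x33, 0x33, 0x1e, 0xf6, 0xb1, 0xc2]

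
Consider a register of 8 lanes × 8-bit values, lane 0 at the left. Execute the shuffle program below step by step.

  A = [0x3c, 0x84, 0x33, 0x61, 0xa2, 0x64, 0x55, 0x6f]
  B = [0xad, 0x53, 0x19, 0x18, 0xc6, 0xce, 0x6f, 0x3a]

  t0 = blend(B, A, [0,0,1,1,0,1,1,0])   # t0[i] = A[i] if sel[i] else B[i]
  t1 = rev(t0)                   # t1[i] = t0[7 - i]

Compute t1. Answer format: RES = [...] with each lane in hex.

RES = [ 0x3a  0x55  0x64  0xc6  0x61  0x33  0x53  0xad ]

  t0: ad 53 33 61 c6 64 55 3a
  t1: 3a 55 64 c6 61 33 53 ad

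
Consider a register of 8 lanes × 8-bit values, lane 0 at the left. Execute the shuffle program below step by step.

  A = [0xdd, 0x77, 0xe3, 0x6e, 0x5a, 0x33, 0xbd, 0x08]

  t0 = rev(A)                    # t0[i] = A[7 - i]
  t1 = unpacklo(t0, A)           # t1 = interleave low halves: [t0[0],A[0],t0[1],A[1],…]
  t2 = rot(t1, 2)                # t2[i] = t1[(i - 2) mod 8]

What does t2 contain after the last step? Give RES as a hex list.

→ t0 |08|bd|33|5a|6e|e3|77|dd|
→ t1 |08|dd|bd|77|33|e3|5a|6e|
→ t2 |5a|6e|08|dd|bd|77|33|e3|

RES = [ 0x5a  0x6e  0x08  0xdd  0xbd  0x77  0x33  0xe3 ]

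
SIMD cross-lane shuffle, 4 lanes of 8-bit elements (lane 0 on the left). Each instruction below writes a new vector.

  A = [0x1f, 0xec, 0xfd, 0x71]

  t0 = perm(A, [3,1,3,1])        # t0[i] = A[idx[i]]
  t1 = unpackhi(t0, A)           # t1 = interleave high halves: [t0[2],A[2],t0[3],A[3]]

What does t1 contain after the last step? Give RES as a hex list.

t0 = [0x71, 0xec, 0x71, 0xec]
t1 = [0x71, 0xfd, 0xec, 0x71]

RES = [ 0x71  0xfd  0xec  0x71 ]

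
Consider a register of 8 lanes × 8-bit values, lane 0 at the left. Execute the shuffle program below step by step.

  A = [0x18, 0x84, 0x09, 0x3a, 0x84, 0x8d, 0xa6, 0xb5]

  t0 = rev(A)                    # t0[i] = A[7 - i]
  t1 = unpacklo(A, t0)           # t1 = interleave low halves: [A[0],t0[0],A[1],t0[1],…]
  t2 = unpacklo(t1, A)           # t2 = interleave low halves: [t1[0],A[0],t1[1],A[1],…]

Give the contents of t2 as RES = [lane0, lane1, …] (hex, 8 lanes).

RES = [0x18, 0x18, 0xb5, 0x84, 0x84, 0x09, 0xa6, 0x3a]

t0 = [0xb5, 0xa6, 0x8d, 0x84, 0x3a, 0x09, 0x84, 0x18]
t1 = [0x18, 0xb5, 0x84, 0xa6, 0x09, 0x8d, 0x3a, 0x84]
t2 = [0x18, 0x18, 0xb5, 0x84, 0x84, 0x09, 0xa6, 0x3a]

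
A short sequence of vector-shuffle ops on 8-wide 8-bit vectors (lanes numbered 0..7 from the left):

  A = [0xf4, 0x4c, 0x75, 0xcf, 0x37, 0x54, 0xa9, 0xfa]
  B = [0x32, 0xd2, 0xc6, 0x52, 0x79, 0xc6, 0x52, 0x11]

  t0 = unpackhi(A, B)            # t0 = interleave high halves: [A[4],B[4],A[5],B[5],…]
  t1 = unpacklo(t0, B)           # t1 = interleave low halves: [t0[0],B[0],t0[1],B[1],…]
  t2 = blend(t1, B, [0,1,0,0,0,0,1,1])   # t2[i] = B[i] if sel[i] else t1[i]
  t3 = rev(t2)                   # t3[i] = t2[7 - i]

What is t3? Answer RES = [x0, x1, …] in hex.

→ t0 |37|79|54|c6|a9|52|fa|11|
→ t1 |37|32|79|d2|54|c6|c6|52|
→ t2 |37|d2|79|d2|54|c6|52|11|
→ t3 |11|52|c6|54|d2|79|d2|37|

RES = [0x11, 0x52, 0xc6, 0x54, 0xd2, 0x79, 0xd2, 0x37]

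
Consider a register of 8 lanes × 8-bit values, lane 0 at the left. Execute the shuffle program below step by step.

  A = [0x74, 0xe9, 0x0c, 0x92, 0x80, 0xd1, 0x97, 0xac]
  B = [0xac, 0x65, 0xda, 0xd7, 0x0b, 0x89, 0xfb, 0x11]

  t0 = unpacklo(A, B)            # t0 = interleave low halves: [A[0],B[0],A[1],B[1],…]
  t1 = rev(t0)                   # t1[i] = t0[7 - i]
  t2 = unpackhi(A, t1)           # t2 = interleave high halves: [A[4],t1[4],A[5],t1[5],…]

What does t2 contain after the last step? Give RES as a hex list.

  t0: 74 ac e9 65 0c da 92 d7
  t1: d7 92 da 0c 65 e9 ac 74
  t2: 80 65 d1 e9 97 ac ac 74

RES = [ 0x80  0x65  0xd1  0xe9  0x97  0xac  0xac  0x74 ]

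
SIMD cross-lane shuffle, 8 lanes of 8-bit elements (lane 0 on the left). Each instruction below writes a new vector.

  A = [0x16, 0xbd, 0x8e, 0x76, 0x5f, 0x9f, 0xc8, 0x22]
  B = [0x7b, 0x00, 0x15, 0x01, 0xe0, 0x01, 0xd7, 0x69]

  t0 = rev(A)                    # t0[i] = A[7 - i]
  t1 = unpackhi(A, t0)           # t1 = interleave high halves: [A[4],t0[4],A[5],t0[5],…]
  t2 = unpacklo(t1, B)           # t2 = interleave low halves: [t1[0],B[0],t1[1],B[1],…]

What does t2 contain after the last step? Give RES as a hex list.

RES = [0x5f, 0x7b, 0x76, 0x00, 0x9f, 0x15, 0x8e, 0x01]

→ t0 |22|c8|9f|5f|76|8e|bd|16|
→ t1 |5f|76|9f|8e|c8|bd|22|16|
→ t2 |5f|7b|76|00|9f|15|8e|01|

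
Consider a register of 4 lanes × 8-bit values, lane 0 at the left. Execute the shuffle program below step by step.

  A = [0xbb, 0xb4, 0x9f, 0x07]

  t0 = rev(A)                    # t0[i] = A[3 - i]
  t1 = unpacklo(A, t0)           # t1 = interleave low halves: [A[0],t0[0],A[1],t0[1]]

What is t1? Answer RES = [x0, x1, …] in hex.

RES = [0xbb, 0x07, 0xb4, 0x9f]

→ t0 |07|9f|b4|bb|
→ t1 |bb|07|b4|9f|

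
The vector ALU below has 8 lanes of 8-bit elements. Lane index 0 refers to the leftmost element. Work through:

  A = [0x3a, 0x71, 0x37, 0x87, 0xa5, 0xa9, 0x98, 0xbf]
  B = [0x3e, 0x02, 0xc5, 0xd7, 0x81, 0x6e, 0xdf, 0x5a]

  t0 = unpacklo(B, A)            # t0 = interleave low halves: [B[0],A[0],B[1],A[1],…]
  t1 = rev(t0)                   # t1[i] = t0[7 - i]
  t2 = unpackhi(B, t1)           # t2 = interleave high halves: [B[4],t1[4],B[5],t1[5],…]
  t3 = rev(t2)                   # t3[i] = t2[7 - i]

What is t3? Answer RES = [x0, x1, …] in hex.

→ t0 |3e|3a|02|71|c5|37|d7|87|
→ t1 |87|d7|37|c5|71|02|3a|3e|
→ t2 |81|71|6e|02|df|3a|5a|3e|
→ t3 |3e|5a|3a|df|02|6e|71|81|

RES = [0x3e, 0x5a, 0x3a, 0xdf, 0x02, 0x6e, 0x71, 0x81]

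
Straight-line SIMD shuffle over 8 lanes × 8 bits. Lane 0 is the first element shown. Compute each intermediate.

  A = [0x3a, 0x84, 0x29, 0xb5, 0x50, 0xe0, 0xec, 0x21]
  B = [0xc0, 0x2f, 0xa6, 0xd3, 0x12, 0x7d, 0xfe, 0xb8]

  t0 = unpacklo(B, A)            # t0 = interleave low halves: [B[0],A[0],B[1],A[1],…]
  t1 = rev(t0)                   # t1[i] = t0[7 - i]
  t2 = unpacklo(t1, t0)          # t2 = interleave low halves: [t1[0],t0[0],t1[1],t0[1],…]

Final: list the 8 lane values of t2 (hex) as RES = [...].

RES = [ 0xb5  0xc0  0xd3  0x3a  0x29  0x2f  0xa6  0x84 ]

t0 = [0xc0, 0x3a, 0x2f, 0x84, 0xa6, 0x29, 0xd3, 0xb5]
t1 = [0xb5, 0xd3, 0x29, 0xa6, 0x84, 0x2f, 0x3a, 0xc0]
t2 = [0xb5, 0xc0, 0xd3, 0x3a, 0x29, 0x2f, 0xa6, 0x84]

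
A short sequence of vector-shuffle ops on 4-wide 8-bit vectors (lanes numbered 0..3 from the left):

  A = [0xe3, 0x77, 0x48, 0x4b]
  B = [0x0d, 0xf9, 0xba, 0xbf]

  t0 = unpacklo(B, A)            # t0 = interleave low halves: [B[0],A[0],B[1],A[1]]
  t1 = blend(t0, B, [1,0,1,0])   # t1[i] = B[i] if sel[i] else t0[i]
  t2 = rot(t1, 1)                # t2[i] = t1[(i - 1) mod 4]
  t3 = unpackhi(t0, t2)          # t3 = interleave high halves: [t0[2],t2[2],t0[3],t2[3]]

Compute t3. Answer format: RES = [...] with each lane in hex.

  t0: 0d e3 f9 77
  t1: 0d e3 ba 77
  t2: 77 0d e3 ba
  t3: f9 e3 77 ba

RES = [0xf9, 0xe3, 0x77, 0xba]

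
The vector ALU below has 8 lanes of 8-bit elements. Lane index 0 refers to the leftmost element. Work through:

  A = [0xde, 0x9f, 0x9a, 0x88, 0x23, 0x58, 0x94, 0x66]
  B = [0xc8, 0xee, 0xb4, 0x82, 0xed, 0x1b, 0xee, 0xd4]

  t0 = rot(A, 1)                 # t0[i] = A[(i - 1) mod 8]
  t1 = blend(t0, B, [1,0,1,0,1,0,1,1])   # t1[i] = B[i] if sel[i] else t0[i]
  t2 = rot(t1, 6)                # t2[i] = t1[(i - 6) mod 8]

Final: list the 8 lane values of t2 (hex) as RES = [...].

RES = [ 0xb4  0x9a  0xed  0x23  0xee  0xd4  0xc8  0xde ]

→ t0 |66|de|9f|9a|88|23|58|94|
→ t1 |c8|de|b4|9a|ed|23|ee|d4|
→ t2 |b4|9a|ed|23|ee|d4|c8|de|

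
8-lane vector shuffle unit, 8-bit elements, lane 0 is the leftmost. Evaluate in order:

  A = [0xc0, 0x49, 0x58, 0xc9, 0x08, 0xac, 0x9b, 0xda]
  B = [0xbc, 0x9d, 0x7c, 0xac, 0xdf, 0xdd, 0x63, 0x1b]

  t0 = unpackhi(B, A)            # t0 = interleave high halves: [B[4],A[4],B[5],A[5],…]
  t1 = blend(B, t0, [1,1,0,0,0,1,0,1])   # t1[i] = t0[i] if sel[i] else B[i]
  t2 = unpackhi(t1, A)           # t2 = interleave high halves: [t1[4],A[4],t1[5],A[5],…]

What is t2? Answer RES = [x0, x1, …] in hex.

→ t0 |df|08|dd|ac|63|9b|1b|da|
→ t1 |df|08|7c|ac|df|9b|63|da|
→ t2 |df|08|9b|ac|63|9b|da|da|

RES = [0xdf, 0x08, 0x9b, 0xac, 0x63, 0x9b, 0xda, 0xda]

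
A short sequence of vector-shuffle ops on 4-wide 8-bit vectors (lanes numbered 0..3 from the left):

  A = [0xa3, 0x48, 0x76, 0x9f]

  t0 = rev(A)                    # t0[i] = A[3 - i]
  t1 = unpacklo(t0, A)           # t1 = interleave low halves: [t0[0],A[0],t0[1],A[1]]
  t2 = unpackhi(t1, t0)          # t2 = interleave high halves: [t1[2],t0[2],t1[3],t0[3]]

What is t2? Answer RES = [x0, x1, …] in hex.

  t0: 9f 76 48 a3
  t1: 9f a3 76 48
  t2: 76 48 48 a3

RES = [0x76, 0x48, 0x48, 0xa3]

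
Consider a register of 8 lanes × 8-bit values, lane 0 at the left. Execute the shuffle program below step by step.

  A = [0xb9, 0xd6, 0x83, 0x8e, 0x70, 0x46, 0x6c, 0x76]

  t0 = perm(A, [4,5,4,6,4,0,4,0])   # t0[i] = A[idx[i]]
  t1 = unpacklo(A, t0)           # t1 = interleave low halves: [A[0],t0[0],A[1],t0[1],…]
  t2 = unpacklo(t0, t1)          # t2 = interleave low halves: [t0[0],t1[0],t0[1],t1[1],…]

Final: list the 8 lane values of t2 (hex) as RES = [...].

RES = [ 0x70  0xb9  0x46  0x70  0x70  0xd6  0x6c  0x46 ]

→ t0 |70|46|70|6c|70|b9|70|b9|
→ t1 |b9|70|d6|46|83|70|8e|6c|
→ t2 |70|b9|46|70|70|d6|6c|46|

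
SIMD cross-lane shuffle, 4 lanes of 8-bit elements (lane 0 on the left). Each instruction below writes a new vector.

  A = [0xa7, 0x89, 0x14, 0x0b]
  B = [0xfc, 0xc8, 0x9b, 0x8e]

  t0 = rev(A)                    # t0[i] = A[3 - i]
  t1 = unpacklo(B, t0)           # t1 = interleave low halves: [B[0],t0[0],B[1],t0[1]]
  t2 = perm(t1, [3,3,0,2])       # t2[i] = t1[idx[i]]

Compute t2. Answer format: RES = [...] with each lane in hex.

RES = [ 0x14  0x14  0xfc  0xc8 ]

→ t0 |0b|14|89|a7|
→ t1 |fc|0b|c8|14|
→ t2 |14|14|fc|c8|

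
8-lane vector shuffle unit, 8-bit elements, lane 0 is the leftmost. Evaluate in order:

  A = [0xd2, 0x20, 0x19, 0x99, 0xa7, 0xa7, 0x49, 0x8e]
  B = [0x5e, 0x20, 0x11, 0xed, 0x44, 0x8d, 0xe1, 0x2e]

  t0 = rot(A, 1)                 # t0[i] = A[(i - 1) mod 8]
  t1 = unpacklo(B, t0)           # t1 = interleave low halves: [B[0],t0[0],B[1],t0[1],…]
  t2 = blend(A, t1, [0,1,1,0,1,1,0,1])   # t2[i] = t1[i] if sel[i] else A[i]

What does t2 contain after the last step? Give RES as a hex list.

RES = [ 0xd2  0x8e  0x20  0x99  0x11  0x20  0x49  0x19 ]

t0 = [0x8e, 0xd2, 0x20, 0x19, 0x99, 0xa7, 0xa7, 0x49]
t1 = [0x5e, 0x8e, 0x20, 0xd2, 0x11, 0x20, 0xed, 0x19]
t2 = [0xd2, 0x8e, 0x20, 0x99, 0x11, 0x20, 0x49, 0x19]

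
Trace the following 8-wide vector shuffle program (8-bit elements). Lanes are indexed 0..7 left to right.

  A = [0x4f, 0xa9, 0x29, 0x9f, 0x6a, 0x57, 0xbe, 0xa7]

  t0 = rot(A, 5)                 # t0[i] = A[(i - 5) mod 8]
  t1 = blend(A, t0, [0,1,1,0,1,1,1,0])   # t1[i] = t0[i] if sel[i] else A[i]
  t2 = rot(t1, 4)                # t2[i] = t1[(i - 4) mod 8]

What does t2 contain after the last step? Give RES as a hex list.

  t0: 9f 6a 57 be a7 4f a9 29
  t1: 4f 6a 57 9f a7 4f a9 a7
  t2: a7 4f a9 a7 4f 6a 57 9f

RES = [0xa7, 0x4f, 0xa9, 0xa7, 0x4f, 0x6a, 0x57, 0x9f]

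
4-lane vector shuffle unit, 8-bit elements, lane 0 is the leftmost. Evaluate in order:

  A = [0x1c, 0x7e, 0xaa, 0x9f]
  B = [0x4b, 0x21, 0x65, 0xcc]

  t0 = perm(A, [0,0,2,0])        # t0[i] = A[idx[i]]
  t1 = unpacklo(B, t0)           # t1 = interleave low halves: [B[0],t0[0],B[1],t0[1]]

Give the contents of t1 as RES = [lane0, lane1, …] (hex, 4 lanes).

RES = [ 0x4b  0x1c  0x21  0x1c ]

  t0: 1c 1c aa 1c
  t1: 4b 1c 21 1c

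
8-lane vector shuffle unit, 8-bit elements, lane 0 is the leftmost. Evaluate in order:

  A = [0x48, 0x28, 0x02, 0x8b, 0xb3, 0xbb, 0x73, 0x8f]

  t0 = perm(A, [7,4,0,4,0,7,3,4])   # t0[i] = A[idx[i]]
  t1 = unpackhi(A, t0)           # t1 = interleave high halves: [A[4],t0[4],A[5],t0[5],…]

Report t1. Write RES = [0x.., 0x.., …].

RES = [0xb3, 0x48, 0xbb, 0x8f, 0x73, 0x8b, 0x8f, 0xb3]

→ t0 |8f|b3|48|b3|48|8f|8b|b3|
→ t1 |b3|48|bb|8f|73|8b|8f|b3|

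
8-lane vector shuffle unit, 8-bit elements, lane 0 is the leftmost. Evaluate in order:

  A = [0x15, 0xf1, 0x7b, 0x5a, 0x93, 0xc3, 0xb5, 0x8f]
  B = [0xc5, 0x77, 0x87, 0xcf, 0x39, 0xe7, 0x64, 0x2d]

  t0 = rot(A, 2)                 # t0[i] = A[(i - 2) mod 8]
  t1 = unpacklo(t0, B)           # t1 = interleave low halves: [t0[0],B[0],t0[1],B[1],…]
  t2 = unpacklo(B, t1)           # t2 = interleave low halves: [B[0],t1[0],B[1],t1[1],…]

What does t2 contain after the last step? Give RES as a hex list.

RES = [0xc5, 0xb5, 0x77, 0xc5, 0x87, 0x8f, 0xcf, 0x77]

→ t0 |b5|8f|15|f1|7b|5a|93|c3|
→ t1 |b5|c5|8f|77|15|87|f1|cf|
→ t2 |c5|b5|77|c5|87|8f|cf|77|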